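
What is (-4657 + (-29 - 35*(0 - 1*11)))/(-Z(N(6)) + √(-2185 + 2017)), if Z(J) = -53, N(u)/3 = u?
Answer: -227953/2977 + 8602*I*√42/2977 ≈ -76.571 + 18.726*I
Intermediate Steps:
N(u) = 3*u
(-4657 + (-29 - 35*(0 - 1*11)))/(-Z(N(6)) + √(-2185 + 2017)) = (-4657 + (-29 - 35*(0 - 1*11)))/(-1*(-53) + √(-2185 + 2017)) = (-4657 + (-29 - 35*(0 - 11)))/(53 + √(-168)) = (-4657 + (-29 - 35*(-11)))/(53 + 2*I*√42) = (-4657 + (-29 + 385))/(53 + 2*I*√42) = (-4657 + 356)/(53 + 2*I*√42) = -4301/(53 + 2*I*√42)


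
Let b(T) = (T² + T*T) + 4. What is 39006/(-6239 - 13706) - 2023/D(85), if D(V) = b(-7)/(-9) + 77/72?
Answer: 2876283486/14739355 ≈ 195.14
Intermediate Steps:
b(T) = 4 + 2*T² (b(T) = (T² + T²) + 4 = 2*T² + 4 = 4 + 2*T²)
D(V) = -739/72 (D(V) = (4 + 2*(-7)²)/(-9) + 77/72 = (4 + 2*49)*(-⅑) + 77*(1/72) = (4 + 98)*(-⅑) + 77/72 = 102*(-⅑) + 77/72 = -34/3 + 77/72 = -739/72)
39006/(-6239 - 13706) - 2023/D(85) = 39006/(-6239 - 13706) - 2023/(-739/72) = 39006/(-19945) - 2023*(-72/739) = 39006*(-1/19945) + 145656/739 = -39006/19945 + 145656/739 = 2876283486/14739355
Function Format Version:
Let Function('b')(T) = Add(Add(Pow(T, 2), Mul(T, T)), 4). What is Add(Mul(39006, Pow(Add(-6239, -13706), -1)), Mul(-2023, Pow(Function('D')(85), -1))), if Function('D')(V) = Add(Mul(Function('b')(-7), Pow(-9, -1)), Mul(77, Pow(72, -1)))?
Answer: Rational(2876283486, 14739355) ≈ 195.14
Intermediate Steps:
Function('b')(T) = Add(4, Mul(2, Pow(T, 2))) (Function('b')(T) = Add(Add(Pow(T, 2), Pow(T, 2)), 4) = Add(Mul(2, Pow(T, 2)), 4) = Add(4, Mul(2, Pow(T, 2))))
Function('D')(V) = Rational(-739, 72) (Function('D')(V) = Add(Mul(Add(4, Mul(2, Pow(-7, 2))), Pow(-9, -1)), Mul(77, Pow(72, -1))) = Add(Mul(Add(4, Mul(2, 49)), Rational(-1, 9)), Mul(77, Rational(1, 72))) = Add(Mul(Add(4, 98), Rational(-1, 9)), Rational(77, 72)) = Add(Mul(102, Rational(-1, 9)), Rational(77, 72)) = Add(Rational(-34, 3), Rational(77, 72)) = Rational(-739, 72))
Add(Mul(39006, Pow(Add(-6239, -13706), -1)), Mul(-2023, Pow(Function('D')(85), -1))) = Add(Mul(39006, Pow(Add(-6239, -13706), -1)), Mul(-2023, Pow(Rational(-739, 72), -1))) = Add(Mul(39006, Pow(-19945, -1)), Mul(-2023, Rational(-72, 739))) = Add(Mul(39006, Rational(-1, 19945)), Rational(145656, 739)) = Add(Rational(-39006, 19945), Rational(145656, 739)) = Rational(2876283486, 14739355)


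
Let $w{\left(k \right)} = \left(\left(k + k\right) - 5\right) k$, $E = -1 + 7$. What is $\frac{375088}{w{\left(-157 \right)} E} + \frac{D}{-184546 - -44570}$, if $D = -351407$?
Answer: $\frac{79050209287}{21031254024} \approx 3.7587$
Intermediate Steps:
$E = 6$
$w{\left(k \right)} = k \left(-5 + 2 k\right)$ ($w{\left(k \right)} = \left(2 k - 5\right) k = \left(-5 + 2 k\right) k = k \left(-5 + 2 k\right)$)
$\frac{375088}{w{\left(-157 \right)} E} + \frac{D}{-184546 - -44570} = \frac{375088}{- 157 \left(-5 + 2 \left(-157\right)\right) 6} - \frac{351407}{-184546 - -44570} = \frac{375088}{- 157 \left(-5 - 314\right) 6} - \frac{351407}{-184546 + 44570} = \frac{375088}{\left(-157\right) \left(-319\right) 6} - \frac{351407}{-139976} = \frac{375088}{50083 \cdot 6} - - \frac{351407}{139976} = \frac{375088}{300498} + \frac{351407}{139976} = 375088 \cdot \frac{1}{300498} + \frac{351407}{139976} = \frac{187544}{150249} + \frac{351407}{139976} = \frac{79050209287}{21031254024}$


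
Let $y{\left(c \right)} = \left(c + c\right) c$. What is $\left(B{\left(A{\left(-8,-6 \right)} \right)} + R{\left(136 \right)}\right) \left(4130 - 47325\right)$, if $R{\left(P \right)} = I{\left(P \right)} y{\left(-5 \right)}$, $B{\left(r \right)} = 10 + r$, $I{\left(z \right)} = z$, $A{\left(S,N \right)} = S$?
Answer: $-293812390$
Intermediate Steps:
$y{\left(c \right)} = 2 c^{2}$ ($y{\left(c \right)} = 2 c c = 2 c^{2}$)
$R{\left(P \right)} = 50 P$ ($R{\left(P \right)} = P 2 \left(-5\right)^{2} = P 2 \cdot 25 = P 50 = 50 P$)
$\left(B{\left(A{\left(-8,-6 \right)} \right)} + R{\left(136 \right)}\right) \left(4130 - 47325\right) = \left(\left(10 - 8\right) + 50 \cdot 136\right) \left(4130 - 47325\right) = \left(2 + 6800\right) \left(-43195\right) = 6802 \left(-43195\right) = -293812390$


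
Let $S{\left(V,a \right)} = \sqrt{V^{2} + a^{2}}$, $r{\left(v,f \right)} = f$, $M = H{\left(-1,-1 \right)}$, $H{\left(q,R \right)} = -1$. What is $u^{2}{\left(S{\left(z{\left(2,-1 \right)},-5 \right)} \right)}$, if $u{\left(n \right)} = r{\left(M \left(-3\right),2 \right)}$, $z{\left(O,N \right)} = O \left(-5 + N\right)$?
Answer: $4$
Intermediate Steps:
$M = -1$
$u{\left(n \right)} = 2$
$u^{2}{\left(S{\left(z{\left(2,-1 \right)},-5 \right)} \right)} = 2^{2} = 4$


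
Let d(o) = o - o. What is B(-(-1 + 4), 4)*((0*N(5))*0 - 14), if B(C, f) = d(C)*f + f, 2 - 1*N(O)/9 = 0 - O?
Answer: -56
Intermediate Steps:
d(o) = 0
N(O) = 18 + 9*O (N(O) = 18 - 9*(0 - O) = 18 - (-9)*O = 18 + 9*O)
B(C, f) = f (B(C, f) = 0*f + f = 0 + f = f)
B(-(-1 + 4), 4)*((0*N(5))*0 - 14) = 4*((0*(18 + 9*5))*0 - 14) = 4*((0*(18 + 45))*0 - 14) = 4*((0*63)*0 - 14) = 4*(0*0 - 14) = 4*(0 - 14) = 4*(-14) = -56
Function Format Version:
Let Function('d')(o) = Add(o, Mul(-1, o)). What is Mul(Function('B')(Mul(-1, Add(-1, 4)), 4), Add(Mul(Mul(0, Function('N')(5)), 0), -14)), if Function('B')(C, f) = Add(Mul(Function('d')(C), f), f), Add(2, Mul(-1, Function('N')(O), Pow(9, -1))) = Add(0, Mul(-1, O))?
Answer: -56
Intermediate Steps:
Function('d')(o) = 0
Function('N')(O) = Add(18, Mul(9, O)) (Function('N')(O) = Add(18, Mul(-9, Add(0, Mul(-1, O)))) = Add(18, Mul(-9, Mul(-1, O))) = Add(18, Mul(9, O)))
Function('B')(C, f) = f (Function('B')(C, f) = Add(Mul(0, f), f) = Add(0, f) = f)
Mul(Function('B')(Mul(-1, Add(-1, 4)), 4), Add(Mul(Mul(0, Function('N')(5)), 0), -14)) = Mul(4, Add(Mul(Mul(0, Add(18, Mul(9, 5))), 0), -14)) = Mul(4, Add(Mul(Mul(0, Add(18, 45)), 0), -14)) = Mul(4, Add(Mul(Mul(0, 63), 0), -14)) = Mul(4, Add(Mul(0, 0), -14)) = Mul(4, Add(0, -14)) = Mul(4, -14) = -56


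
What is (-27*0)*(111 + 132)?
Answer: 0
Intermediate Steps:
(-27*0)*(111 + 132) = 0*243 = 0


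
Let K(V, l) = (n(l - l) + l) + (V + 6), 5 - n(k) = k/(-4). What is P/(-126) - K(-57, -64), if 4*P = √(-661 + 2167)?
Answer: 110 - √1506/504 ≈ 109.92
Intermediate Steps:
n(k) = 5 + k/4 (n(k) = 5 - k/(-4) = 5 - k*(-1)/4 = 5 - (-1)*k/4 = 5 + k/4)
P = √1506/4 (P = √(-661 + 2167)/4 = √1506/4 ≈ 9.7018)
K(V, l) = 11 + V + l (K(V, l) = ((5 + (l - l)/4) + l) + (V + 6) = ((5 + (¼)*0) + l) + (6 + V) = ((5 + 0) + l) + (6 + V) = (5 + l) + (6 + V) = 11 + V + l)
P/(-126) - K(-57, -64) = (√1506/4)/(-126) - (11 - 57 - 64) = (√1506/4)*(-1/126) - 1*(-110) = -√1506/504 + 110 = 110 - √1506/504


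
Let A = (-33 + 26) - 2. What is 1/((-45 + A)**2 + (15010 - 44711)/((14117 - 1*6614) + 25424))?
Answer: 32927/95985431 ≈ 0.00034304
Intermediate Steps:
A = -9 (A = -7 - 2 = -9)
1/((-45 + A)**2 + (15010 - 44711)/((14117 - 1*6614) + 25424)) = 1/((-45 - 9)**2 + (15010 - 44711)/((14117 - 1*6614) + 25424)) = 1/((-54)**2 - 29701/((14117 - 6614) + 25424)) = 1/(2916 - 29701/(7503 + 25424)) = 1/(2916 - 29701/32927) = 1/(95985431/32927) = 32927/95985431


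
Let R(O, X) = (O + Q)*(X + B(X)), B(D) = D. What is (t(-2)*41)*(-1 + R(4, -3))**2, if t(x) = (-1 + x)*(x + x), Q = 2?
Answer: 673548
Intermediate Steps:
R(O, X) = 2*X*(2 + O) (R(O, X) = (O + 2)*(X + X) = (2 + O)*(2*X) = 2*X*(2 + O))
t(x) = 2*x*(-1 + x) (t(x) = (-1 + x)*(2*x) = 2*x*(-1 + x))
(t(-2)*41)*(-1 + R(4, -3))**2 = ((2*(-2)*(-1 - 2))*41)*(-1 + 2*(-3)*(2 + 4))**2 = ((2*(-2)*(-3))*41)*(-1 + 2*(-3)*6)**2 = (12*41)*(-1 - 36)**2 = 492*(-37)**2 = 492*1369 = 673548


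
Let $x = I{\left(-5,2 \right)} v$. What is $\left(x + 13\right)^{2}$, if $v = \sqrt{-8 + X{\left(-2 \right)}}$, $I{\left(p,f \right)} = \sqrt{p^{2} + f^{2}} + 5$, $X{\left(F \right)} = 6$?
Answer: $\left(13 + i \sqrt{2} \left(5 + \sqrt{29}\right)\right)^{2} \approx -46.703 + 381.86 i$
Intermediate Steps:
$I{\left(p,f \right)} = 5 + \sqrt{f^{2} + p^{2}}$ ($I{\left(p,f \right)} = \sqrt{f^{2} + p^{2}} + 5 = 5 + \sqrt{f^{2} + p^{2}}$)
$v = i \sqrt{2}$ ($v = \sqrt{-8 + 6} = \sqrt{-2} = i \sqrt{2} \approx 1.4142 i$)
$x = i \sqrt{2} \left(5 + \sqrt{29}\right)$ ($x = \left(5 + \sqrt{2^{2} + \left(-5\right)^{2}}\right) i \sqrt{2} = \left(5 + \sqrt{4 + 25}\right) i \sqrt{2} = \left(5 + \sqrt{29}\right) i \sqrt{2} = i \sqrt{2} \left(5 + \sqrt{29}\right) \approx 14.687 i$)
$\left(x + 13\right)^{2} = \left(i \sqrt{2} \left(5 + \sqrt{29}\right) + 13\right)^{2} = \left(13 + i \sqrt{2} \left(5 + \sqrt{29}\right)\right)^{2}$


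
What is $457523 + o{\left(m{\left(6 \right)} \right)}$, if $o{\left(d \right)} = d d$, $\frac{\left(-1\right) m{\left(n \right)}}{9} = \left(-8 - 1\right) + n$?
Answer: $458252$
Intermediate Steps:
$m{\left(n \right)} = 81 - 9 n$ ($m{\left(n \right)} = - 9 \left(\left(-8 - 1\right) + n\right) = - 9 \left(-9 + n\right) = 81 - 9 n$)
$o{\left(d \right)} = d^{2}$
$457523 + o{\left(m{\left(6 \right)} \right)} = 457523 + \left(81 - 54\right)^{2} = 457523 + 27^{2} = 457523 + 729 = 458252$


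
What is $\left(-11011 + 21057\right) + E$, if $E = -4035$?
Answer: $6011$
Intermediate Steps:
$\left(-11011 + 21057\right) + E = \left(-11011 + 21057\right) - 4035 = 10046 - 4035 = 6011$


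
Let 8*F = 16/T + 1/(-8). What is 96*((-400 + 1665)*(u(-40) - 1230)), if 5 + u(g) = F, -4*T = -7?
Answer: -2097781125/14 ≈ -1.4984e+8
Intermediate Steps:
T = 7/4 (T = -¼*(-7) = 7/4 ≈ 1.7500)
F = 505/448 (F = (16/(7/4) + 1/(-8))/8 = (16*(4/7) + 1*(-⅛))/8 = (64/7 - ⅛)/8 = (⅛)*(505/56) = 505/448 ≈ 1.1272)
u(g) = -1735/448 (u(g) = -5 + 505/448 = -1735/448)
96*((-400 + 1665)*(u(-40) - 1230)) = 96*((-400 + 1665)*(-1735/448 - 1230)) = 96*(1265*(-552775/448)) = 96*(-699260375/448) = -2097781125/14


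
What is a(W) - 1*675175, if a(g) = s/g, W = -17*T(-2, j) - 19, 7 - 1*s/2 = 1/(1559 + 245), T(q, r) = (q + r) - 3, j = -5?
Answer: -91960172723/136202 ≈ -6.7518e+5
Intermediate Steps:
T(q, r) = -3 + q + r
s = 12627/902 (s = 14 - 2/(1559 + 245) = 14 - 2/1804 = 14 - 2*1/1804 = 14 - 1/902 = 12627/902 ≈ 13.999)
W = 151 (W = -17*(-3 - 2 - 5) - 19 = -17*(-10) - 19 = 170 - 19 = 151)
a(g) = 12627/(902*g)
a(W) - 1*675175 = (12627/902)/151 - 1*675175 = (12627/902)*(1/151) - 675175 = 12627/136202 - 675175 = -91960172723/136202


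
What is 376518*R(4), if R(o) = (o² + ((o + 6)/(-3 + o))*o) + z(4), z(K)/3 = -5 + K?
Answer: 19955454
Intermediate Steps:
z(K) = -15 + 3*K (z(K) = 3*(-5 + K) = -15 + 3*K)
R(o) = -3 + o² + o*(6 + o)/(-3 + o) (R(o) = (o² + ((o + 6)/(-3 + o))*o) + (-15 + 3*4) = (o² + ((6 + o)/(-3 + o))*o) + (-15 + 12) = (o² + ((6 + o)/(-3 + o))*o) - 3 = (o² + o*(6 + o)/(-3 + o)) - 3 = -3 + o² + o*(6 + o)/(-3 + o))
376518*R(4) = 376518*((9 + 4³ - 2*4² + 3*4)/(-3 + 4)) = 376518*((9 + 64 - 2*16 + 12)/1) = 376518*(1*(9 + 64 - 32 + 12)) = 376518*(1*53) = 376518*53 = 19955454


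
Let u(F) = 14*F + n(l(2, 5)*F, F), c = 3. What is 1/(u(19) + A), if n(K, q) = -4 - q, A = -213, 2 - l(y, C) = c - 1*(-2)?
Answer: 1/30 ≈ 0.033333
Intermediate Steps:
l(y, C) = -3 (l(y, C) = 2 - (3 - 1*(-2)) = 2 - (3 + 2) = 2 - 1*5 = 2 - 5 = -3)
u(F) = -4 + 13*F (u(F) = 14*F + (-4 - F) = -4 + 13*F)
1/(u(19) + A) = 1/((-4 + 13*19) - 213) = 1/((-4 + 247) - 213) = 1/(243 - 213) = 1/30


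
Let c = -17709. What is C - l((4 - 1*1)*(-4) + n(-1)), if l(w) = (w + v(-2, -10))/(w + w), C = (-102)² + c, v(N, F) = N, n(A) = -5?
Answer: -248389/34 ≈ -7305.6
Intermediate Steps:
C = -7305 (C = (-102)² - 17709 = 10404 - 17709 = -7305)
l(w) = (-2 + w)/(2*w) (l(w) = (w - 2)/(w + w) = (-2 + w)/((2*w)) = (-2 + w)*(1/(2*w)) = (-2 + w)/(2*w))
C - l((4 - 1*1)*(-4) + n(-1)) = -7305 - (-2 + ((4 - 1*1)*(-4) - 5))/(2*((4 - 1*1)*(-4) - 5)) = -7305 - (-2 + ((4 - 1)*(-4) - 5))/(2*((4 - 1)*(-4) - 5)) = -7305 - (-2 + (3*(-4) - 5))/(2*(3*(-4) - 5)) = -7305 - (-2 + (-12 - 5))/(2*(-12 - 5)) = -7305 - (-2 - 17)/(2*(-17)) = -7305 - (-1)*(-19)/(2*17) = -7305 - 1*19/34 = -7305 - 19/34 = -248389/34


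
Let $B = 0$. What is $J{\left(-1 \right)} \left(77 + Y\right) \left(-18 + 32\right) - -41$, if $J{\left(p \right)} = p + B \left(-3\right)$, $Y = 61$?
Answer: $-1891$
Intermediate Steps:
$J{\left(p \right)} = p$ ($J{\left(p \right)} = p + 0 \left(-3\right) = p + 0 = p$)
$J{\left(-1 \right)} \left(77 + Y\right) \left(-18 + 32\right) - -41 = - \left(77 + 61\right) \left(-18 + 32\right) - -41 = - 138 \cdot 14 + 41 = \left(-1\right) 1932 + 41 = -1932 + 41 = -1891$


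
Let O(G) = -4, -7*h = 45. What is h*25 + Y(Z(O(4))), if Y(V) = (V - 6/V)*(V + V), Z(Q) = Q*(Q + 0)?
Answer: 2375/7 ≈ 339.29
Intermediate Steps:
h = -45/7 (h = -1/7*45 = -45/7 ≈ -6.4286)
Z(Q) = Q**2 (Z(Q) = Q*Q = Q**2)
Y(V) = 2*V*(V - 6/V) (Y(V) = (V - 6/V)*(2*V) = 2*V*(V - 6/V))
h*25 + Y(Z(O(4))) = -45/7*25 + (-12 + 2*((-4)**2)**2) = -1125/7 + (-12 + 2*16**2) = -1125/7 + (-12 + 2*256) = -1125/7 + (-12 + 512) = -1125/7 + 500 = 2375/7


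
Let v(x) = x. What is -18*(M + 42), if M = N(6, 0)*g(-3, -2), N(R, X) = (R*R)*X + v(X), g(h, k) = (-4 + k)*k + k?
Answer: -756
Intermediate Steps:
g(h, k) = k + k*(-4 + k) (g(h, k) = k*(-4 + k) + k = k + k*(-4 + k))
N(R, X) = X + X*R² (N(R, X) = (R*R)*X + X = R²*X + X = X*R² + X = X + X*R²)
M = 0 (M = (0*(1 + 6²))*(-2*(-3 - 2)) = (0*(1 + 36))*(-2*(-5)) = (0*37)*10 = 0*10 = 0)
-18*(M + 42) = -18*(0 + 42) = -18*42 = -756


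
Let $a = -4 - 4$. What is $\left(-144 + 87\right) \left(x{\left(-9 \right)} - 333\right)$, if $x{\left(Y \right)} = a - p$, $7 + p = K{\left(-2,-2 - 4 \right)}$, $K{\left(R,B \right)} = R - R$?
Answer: $19038$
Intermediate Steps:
$K{\left(R,B \right)} = 0$
$p = -7$ ($p = -7 + 0 = -7$)
$a = -8$
$x{\left(Y \right)} = -1$ ($x{\left(Y \right)} = -8 - -7 = -8 + 7 = -1$)
$\left(-144 + 87\right) \left(x{\left(-9 \right)} - 333\right) = \left(-144 + 87\right) \left(-1 - 333\right) = - 57 \left(-1 - 333\right) = \left(-57\right) \left(-334\right) = 19038$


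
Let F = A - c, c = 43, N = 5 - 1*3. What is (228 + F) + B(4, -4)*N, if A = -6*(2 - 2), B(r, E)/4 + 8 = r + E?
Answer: 121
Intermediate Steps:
B(r, E) = -32 + 4*E + 4*r (B(r, E) = -32 + 4*(r + E) = -32 + 4*(E + r) = -32 + (4*E + 4*r) = -32 + 4*E + 4*r)
N = 2 (N = 5 - 3 = 2)
A = 0 (A = -6*0 = 0)
F = -43 (F = 0 - 1*43 = 0 - 43 = -43)
(228 + F) + B(4, -4)*N = (228 - 43) + (-32 + 4*(-4) + 4*4)*2 = 185 + (-32 - 16 + 16)*2 = 185 - 32*2 = 185 - 64 = 121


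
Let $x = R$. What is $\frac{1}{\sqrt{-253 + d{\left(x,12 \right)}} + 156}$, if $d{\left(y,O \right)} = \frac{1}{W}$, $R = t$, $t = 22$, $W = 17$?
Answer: $\frac{663}{104503} - \frac{5 i \sqrt{731}}{209006} \approx 0.0063443 - 0.0006468 i$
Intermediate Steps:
$R = 22$
$x = 22$
$d{\left(y,O \right)} = \frac{1}{17}$
$\frac{1}{\sqrt{-253 + d{\left(x,12 \right)}} + 156} = \frac{1}{\sqrt{-253 + \frac{1}{17}} + 156} = \frac{1}{\sqrt{- \frac{4300}{17}} + 156} = \frac{1}{\frac{10 i \sqrt{731}}{17} + 156} = \frac{1}{156 + \frac{10 i \sqrt{731}}{17}}$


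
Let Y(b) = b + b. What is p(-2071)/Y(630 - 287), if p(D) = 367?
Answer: 367/686 ≈ 0.53499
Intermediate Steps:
Y(b) = 2*b
p(-2071)/Y(630 - 287) = 367/((2*(630 - 287))) = 367/((2*343)) = 367/686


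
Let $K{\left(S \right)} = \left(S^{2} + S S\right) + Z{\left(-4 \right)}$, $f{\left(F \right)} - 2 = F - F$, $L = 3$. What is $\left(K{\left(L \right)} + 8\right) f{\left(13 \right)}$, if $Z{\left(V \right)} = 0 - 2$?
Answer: $48$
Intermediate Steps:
$f{\left(F \right)} = 2$ ($f{\left(F \right)} = 2 + \left(F - F\right) = 2 + 0 = 2$)
$Z{\left(V \right)} = -2$
$K{\left(S \right)} = -2 + 2 S^{2}$ ($K{\left(S \right)} = \left(S^{2} + S S\right) - 2 = \left(S^{2} + S^{2}\right) - 2 = 2 S^{2} - 2 = -2 + 2 S^{2}$)
$\left(K{\left(L \right)} + 8\right) f{\left(13 \right)} = \left(\left(-2 + 2 \cdot 3^{2}\right) + 8\right) 2 = \left(\left(-2 + 2 \cdot 9\right) + 8\right) 2 = \left(\left(-2 + 18\right) + 8\right) 2 = \left(16 + 8\right) 2 = 24 \cdot 2 = 48$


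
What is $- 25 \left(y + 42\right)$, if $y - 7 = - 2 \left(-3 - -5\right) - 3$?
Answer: $-1050$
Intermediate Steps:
$y = 0$ ($y = 7 - \left(3 + 2 \left(-3 - -5\right)\right) = 7 - \left(3 + 2 \left(-3 + 5\right)\right) = 7 - 7 = 0$)
$- 25 \left(y + 42\right) = - 25 \left(0 + 42\right) = \left(-25\right) 42 = -1050$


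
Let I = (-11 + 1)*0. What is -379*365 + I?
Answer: -138335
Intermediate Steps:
I = 0 (I = -10*0 = 0)
-379*365 + I = -379*365 + 0 = -138335 + 0 = -138335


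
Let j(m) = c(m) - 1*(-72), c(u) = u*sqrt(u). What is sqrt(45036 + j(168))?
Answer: 2*sqrt(11277 + 84*sqrt(42)) ≈ 217.45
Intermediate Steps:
c(u) = u**(3/2)
j(m) = 72 + m**(3/2) (j(m) = m**(3/2) - 1*(-72) = m**(3/2) + 72 = 72 + m**(3/2))
sqrt(45036 + j(168)) = sqrt(45036 + (72 + 168**(3/2))) = sqrt(45036 + (72 + 336*sqrt(42))) = sqrt(45108 + 336*sqrt(42))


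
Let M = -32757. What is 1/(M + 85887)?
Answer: 1/53130 ≈ 1.8822e-5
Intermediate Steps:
1/(M + 85887) = 1/(-32757 + 85887) = 1/53130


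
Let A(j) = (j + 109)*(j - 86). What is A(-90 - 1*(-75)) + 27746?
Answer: 18252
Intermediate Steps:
A(j) = (-86 + j)*(109 + j) (A(j) = (109 + j)*(-86 + j) = (-86 + j)*(109 + j))
A(-90 - 1*(-75)) + 27746 = (-9374 + (-90 - 1*(-75))**2 + 23*(-90 - 1*(-75))) + 27746 = (-9374 + (-90 + 75)**2 + 23*(-90 + 75)) + 27746 = (-9374 + (-15)**2 + 23*(-15)) + 27746 = (-9374 + 225 - 345) + 27746 = -9494 + 27746 = 18252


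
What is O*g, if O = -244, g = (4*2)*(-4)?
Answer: 7808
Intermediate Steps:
g = -32 (g = 8*(-4) = -32)
O*g = -244*(-32) = 7808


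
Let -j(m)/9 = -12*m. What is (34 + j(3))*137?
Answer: 49046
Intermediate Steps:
j(m) = 108*m (j(m) = -(-108)*m = 108*m)
(34 + j(3))*137 = (34 + 108*3)*137 = (34 + 324)*137 = 358*137 = 49046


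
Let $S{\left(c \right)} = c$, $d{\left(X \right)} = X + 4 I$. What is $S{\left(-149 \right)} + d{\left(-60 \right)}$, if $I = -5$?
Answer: $-229$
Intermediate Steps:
$d{\left(X \right)} = -20 + X$ ($d{\left(X \right)} = X + 4 \left(-5\right) = X - 20 = -20 + X$)
$S{\left(-149 \right)} + d{\left(-60 \right)} = -149 - 80 = -229$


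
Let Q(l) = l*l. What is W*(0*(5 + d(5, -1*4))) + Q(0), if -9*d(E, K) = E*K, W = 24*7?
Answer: 0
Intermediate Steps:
W = 168
Q(l) = l²
d(E, K) = -E*K/9
W*(0*(5 + d(5, -1*4))) + Q(0) = 168*(0*(5 - ⅑*5*(-1*4))) + 0² = 168*(0*(5 - ⅑*5*(-4))) + 0 = 168*(0*(5 + 20/9)) + 0 = 168*(0*(65/9)) + 0 = 168*0 + 0 = 0 + 0 = 0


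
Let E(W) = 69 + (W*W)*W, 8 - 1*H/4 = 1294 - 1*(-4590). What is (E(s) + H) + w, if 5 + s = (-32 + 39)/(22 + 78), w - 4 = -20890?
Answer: -44440823157/1000000 ≈ -44441.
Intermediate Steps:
w = -20886 (w = 4 - 20890 = -20886)
H = -23504 (H = 32 - 4*(1294 - 1*(-4590)) = 32 - 4*(1294 + 4590) = 32 - 4*5884 = 32 - 23536 = -23504)
s = -493/100 (s = -5 + (-32 + 39)/(22 + 78) = -5 + 7/100 = -493/100 ≈ -4.9300)
E(W) = 69 + W³ (E(W) = 69 + W²*W = 69 + W³)
(E(s) + H) + w = ((69 + (-493/100)³) - 23504) - 20886 = ((69 - 119823157/1000000) - 23504) - 20886 = (-50823157/1000000 - 23504) - 20886 = -23554823157/1000000 - 20886 = -44440823157/1000000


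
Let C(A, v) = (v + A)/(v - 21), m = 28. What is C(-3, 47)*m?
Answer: 616/13 ≈ 47.385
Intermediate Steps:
C(A, v) = (A + v)/(-21 + v)
C(-3, 47)*m = ((-3 + 47)/(-21 + 47))*28 = (44/26)*28 = ((1/26)*44)*28 = (22/13)*28 = 616/13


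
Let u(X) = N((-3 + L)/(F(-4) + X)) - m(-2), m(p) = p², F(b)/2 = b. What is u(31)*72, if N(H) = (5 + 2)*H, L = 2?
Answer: -7128/23 ≈ -309.91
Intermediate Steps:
F(b) = 2*b
N(H) = 7*H
u(X) = -4 - 7/(-8 + X) (u(X) = 7*((-3 + 2)/(2*(-4) + X)) - 1*(-2)² = 7*(-1/(-8 + X)) - 1*4 = -7/(-8 + X) - 4 = -4 - 7/(-8 + X))
u(31)*72 = ((25 - 4*31)/(-8 + 31))*72 = ((25 - 124)/23)*72 = ((1/23)*(-99))*72 = -99/23*72 = -7128/23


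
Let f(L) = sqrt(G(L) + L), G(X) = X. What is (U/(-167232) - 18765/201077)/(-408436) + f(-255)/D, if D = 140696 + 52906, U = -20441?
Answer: -33520913/473595750840576 + I*sqrt(510)/193602 ≈ -7.078e-8 + 0.00011665*I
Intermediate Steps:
f(L) = sqrt(2)*sqrt(L) (f(L) = sqrt(L + L) = sqrt(2*L) = sqrt(2)*sqrt(L))
D = 193602
(U/(-167232) - 18765/201077)/(-408436) + f(-255)/D = (-20441/(-167232) - 18765/201077)/(-408436) + (sqrt(2)*sqrt(-255))/193602 = (-20441*(-1/167232) - 18765*1/201077)*(-1/408436) + (sqrt(2)*(I*sqrt(255)))*(1/193602) = (20441/167232 - 18765/201077)*(-1/408436) + (I*sqrt(510))*(1/193602) = (972106477/33626508864)*(-1/408436) + I*sqrt(510)/193602 = -33520913/473595750840576 + I*sqrt(510)/193602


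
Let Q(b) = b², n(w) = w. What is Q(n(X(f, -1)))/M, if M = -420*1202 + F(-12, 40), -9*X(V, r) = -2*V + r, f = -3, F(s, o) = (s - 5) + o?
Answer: -25/40890177 ≈ -6.1139e-7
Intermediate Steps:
F(s, o) = -5 + o + s (F(s, o) = (-5 + s) + o = -5 + o + s)
X(V, r) = -r/9 + 2*V/9 (X(V, r) = -(-2*V + r)/9 = -(r - 2*V)/9 = -r/9 + 2*V/9)
M = -504817 (M = -420*1202 + (-5 + 40 - 12) = -504840 + 23 = -504817)
Q(n(X(f, -1)))/M = (-⅑*(-1) + (2/9)*(-3))²/(-504817) = (⅑ - ⅔)²*(-1/504817) = (-5/9)²*(-1/504817) = (25/81)*(-1/504817) = -25/40890177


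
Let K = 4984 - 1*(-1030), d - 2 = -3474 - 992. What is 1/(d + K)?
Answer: 1/1550 ≈ 0.00064516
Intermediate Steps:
d = -4464 (d = 2 + (-3474 - 992) = 2 - 4466 = -4464)
K = 6014 (K = 4984 + 1030 = 6014)
1/(d + K) = 1/(-4464 + 6014) = 1/1550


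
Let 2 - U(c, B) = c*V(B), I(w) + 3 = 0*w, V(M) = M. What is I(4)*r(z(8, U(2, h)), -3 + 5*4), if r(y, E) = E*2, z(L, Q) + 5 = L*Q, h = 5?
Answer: -102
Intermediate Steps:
I(w) = -3 (I(w) = -3 + 0*w = -3 + 0 = -3)
U(c, B) = 2 - B*c (U(c, B) = 2 - c*B = 2 - B*c)
z(L, Q) = -5 + L*Q
r(y, E) = 2*E
I(4)*r(z(8, U(2, h)), -3 + 5*4) = -6*(-3 + 5*4) = -6*(-3 + 20) = -6*17 = -3*34 = -102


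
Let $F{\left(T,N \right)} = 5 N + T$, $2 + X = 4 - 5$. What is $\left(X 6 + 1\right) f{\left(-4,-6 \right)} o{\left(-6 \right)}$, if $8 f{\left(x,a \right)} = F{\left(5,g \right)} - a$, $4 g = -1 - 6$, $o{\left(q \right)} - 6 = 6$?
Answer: $- \frac{459}{8} \approx -57.375$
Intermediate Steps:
$o{\left(q \right)} = 12$ ($o{\left(q \right)} = 6 + 6 = 12$)
$g = - \frac{7}{4}$ ($g = \frac{-1 - 6}{4} = \frac{1}{4} \left(-7\right) = - \frac{7}{4} \approx -1.75$)
$X = -3$ ($X = -2 + \left(4 - 5\right) = -2 - 1 = -3$)
$F{\left(T,N \right)} = T + 5 N$
$f{\left(x,a \right)} = - \frac{15}{32} - \frac{a}{8}$ ($f{\left(x,a \right)} = \frac{\left(5 + 5 \left(- \frac{7}{4}\right)\right) - a}{8} = \frac{\left(5 - \frac{35}{4}\right) - a}{8} = \frac{- \frac{15}{4} - a}{8} = - \frac{15}{32} - \frac{a}{8}$)
$\left(X 6 + 1\right) f{\left(-4,-6 \right)} o{\left(-6 \right)} = \left(\left(-3\right) 6 + 1\right) \left(- \frac{15}{32} - - \frac{3}{4}\right) 12 = \left(-18 + 1\right) \left(- \frac{15}{32} + \frac{3}{4}\right) 12 = \left(-17\right) \frac{9}{32} \cdot 12 = \left(- \frac{153}{32}\right) 12 = - \frac{459}{8}$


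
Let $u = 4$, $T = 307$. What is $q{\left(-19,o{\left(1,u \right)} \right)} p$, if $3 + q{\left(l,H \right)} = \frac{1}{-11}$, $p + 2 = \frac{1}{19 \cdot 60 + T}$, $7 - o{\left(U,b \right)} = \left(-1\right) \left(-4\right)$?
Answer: $\frac{8942}{1447} \approx 6.1797$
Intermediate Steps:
$o{\left(U,b \right)} = 3$ ($o{\left(U,b \right)} = 7 - \left(-1\right) \left(-4\right) = 7 - 4 = 3$)
$p = - \frac{2893}{1447}$ ($p = -2 + \frac{1}{19 \cdot 60 + 307} = -2 + \frac{1}{1140 + 307} = -2 + \frac{1}{1447} = - \frac{2893}{1447} \approx -1.9993$)
$q{\left(l,H \right)} = - \frac{34}{11}$ ($q{\left(l,H \right)} = -3 + \frac{1}{-11} = -3 - \frac{1}{11} = - \frac{34}{11}$)
$q{\left(-19,o{\left(1,u \right)} \right)} p = \left(- \frac{34}{11}\right) \left(- \frac{2893}{1447}\right) = \frac{8942}{1447}$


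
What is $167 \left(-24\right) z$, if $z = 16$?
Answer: $-64128$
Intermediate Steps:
$167 \left(-24\right) z = 167 \left(-24\right) 16 = \left(-4008\right) 16 = -64128$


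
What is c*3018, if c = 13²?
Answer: 510042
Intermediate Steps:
c = 169
c*3018 = 169*3018 = 510042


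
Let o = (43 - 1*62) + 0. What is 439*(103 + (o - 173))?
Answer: -39071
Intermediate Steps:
o = -19 (o = (43 - 62) + 0 = -19 + 0 = -19)
439*(103 + (o - 173)) = 439*(103 + (-19 - 173)) = 439*(103 - 192) = 439*(-89) = -39071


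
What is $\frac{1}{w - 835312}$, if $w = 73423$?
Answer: $- \frac{1}{761889} \approx -1.3125 \cdot 10^{-6}$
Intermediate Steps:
$\frac{1}{w - 835312} = \frac{1}{73423 - 835312} = \frac{1}{-761889} = - \frac{1}{761889}$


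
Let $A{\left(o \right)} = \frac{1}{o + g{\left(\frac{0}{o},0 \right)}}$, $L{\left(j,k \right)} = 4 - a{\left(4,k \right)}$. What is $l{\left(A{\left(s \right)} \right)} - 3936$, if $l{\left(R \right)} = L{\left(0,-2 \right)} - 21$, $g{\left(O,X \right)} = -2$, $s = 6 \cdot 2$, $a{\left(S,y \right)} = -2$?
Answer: $-3951$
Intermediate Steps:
$s = 12$
$L{\left(j,k \right)} = 6$ ($L{\left(j,k \right)} = 4 - -2 = 4 + 2 = 6$)
$A{\left(o \right)} = \frac{1}{-2 + o}$ ($A{\left(o \right)} = \frac{1}{o - 2} = \frac{1}{-2 + o}$)
$l{\left(R \right)} = -15$ ($l{\left(R \right)} = 6 - 21 = -15$)
$l{\left(A{\left(s \right)} \right)} - 3936 = -15 - 3936 = -3951$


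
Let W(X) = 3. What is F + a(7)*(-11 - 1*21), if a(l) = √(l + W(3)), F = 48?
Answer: 48 - 32*√10 ≈ -53.193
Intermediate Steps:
a(l) = √(3 + l) (a(l) = √(l + 3) = √(3 + l))
F + a(7)*(-11 - 1*21) = 48 + √(3 + 7)*(-11 - 1*21) = 48 + √10*(-11 - 21) = 48 + √10*(-32) = 48 - 32*√10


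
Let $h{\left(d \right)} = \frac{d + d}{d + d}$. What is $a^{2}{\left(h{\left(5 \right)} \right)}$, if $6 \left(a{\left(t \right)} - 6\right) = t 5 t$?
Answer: $\frac{1681}{36} \approx 46.694$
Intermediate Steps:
$h{\left(d \right)} = 1$ ($h{\left(d \right)} = \frac{2 d}{2 d} = 2 d \frac{1}{2 d} = 1$)
$a{\left(t \right)} = 6 + \frac{5 t^{2}}{6}$ ($a{\left(t \right)} = 6 + \frac{t 5 t}{6} = 6 + \frac{5 t t}{6} = 6 + \frac{5 t^{2}}{6}$)
$a^{2}{\left(h{\left(5 \right)} \right)} = \left(6 + \frac{5 \cdot 1^{2}}{6}\right)^{2} = \left(6 + \frac{5}{6} \cdot 1\right)^{2} = \left(6 + \frac{5}{6}\right)^{2} = \left(\frac{41}{6}\right)^{2} = \frac{1681}{36}$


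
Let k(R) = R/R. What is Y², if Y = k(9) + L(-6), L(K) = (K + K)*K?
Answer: 5329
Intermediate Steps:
k(R) = 1
L(K) = 2*K² (L(K) = (2*K)*K = 2*K²)
Y = 73 (Y = 1 + 2*(-6)² = 1 + 2*36 = 1 + 72 = 73)
Y² = 73² = 5329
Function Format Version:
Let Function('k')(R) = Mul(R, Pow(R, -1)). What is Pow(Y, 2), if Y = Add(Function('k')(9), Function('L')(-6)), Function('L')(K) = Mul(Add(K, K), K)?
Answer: 5329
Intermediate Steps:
Function('k')(R) = 1
Function('L')(K) = Mul(2, Pow(K, 2)) (Function('L')(K) = Mul(Mul(2, K), K) = Mul(2, Pow(K, 2)))
Y = 73 (Y = Add(1, Mul(2, Pow(-6, 2))) = Add(1, Mul(2, 36)) = Add(1, 72) = 73)
Pow(Y, 2) = Pow(73, 2) = 5329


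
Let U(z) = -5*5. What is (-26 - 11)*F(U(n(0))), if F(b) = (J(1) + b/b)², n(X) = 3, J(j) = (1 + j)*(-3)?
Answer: -925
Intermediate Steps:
J(j) = -3 - 3*j
U(z) = -25
F(b) = 25 (F(b) = ((-3 - 3*1) + b/b)² = ((-3 - 3) + 1)² = (-6 + 1)² = (-5)² = 25)
(-26 - 11)*F(U(n(0))) = (-26 - 11)*25 = -37*25 = -925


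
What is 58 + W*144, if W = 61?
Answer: 8842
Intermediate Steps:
58 + W*144 = 58 + 61*144 = 58 + 8784 = 8842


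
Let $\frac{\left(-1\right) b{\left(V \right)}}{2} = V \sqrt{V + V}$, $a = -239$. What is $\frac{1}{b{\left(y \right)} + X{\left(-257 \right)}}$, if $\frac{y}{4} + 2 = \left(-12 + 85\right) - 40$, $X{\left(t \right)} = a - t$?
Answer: $- \frac{9}{7626334} - \frac{124 \sqrt{62}}{3813167} \approx -0.00025723$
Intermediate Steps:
$X{\left(t \right)} = -239 - t$
$y = 124$ ($y = -8 + 4 \left(\left(-12 + 85\right) - 40\right) = -8 + 4 \left(73 - 40\right) = -8 + 4 \cdot 33 = -8 + 132 = 124$)
$b{\left(V \right)} = - 2 \sqrt{2} V^{\frac{3}{2}}$ ($b{\left(V \right)} = - 2 V \sqrt{V + V} = - 2 V \sqrt{2 V} = - 2 V \sqrt{2} \sqrt{V} = - 2 \sqrt{2} V^{\frac{3}{2}}$)
$\frac{1}{b{\left(y \right)} + X{\left(-257 \right)}} = \frac{1}{- 2 \sqrt{2} \cdot 124^{\frac{3}{2}} - -18} = \frac{1}{- 2 \sqrt{2} \cdot 248 \sqrt{31} + \left(-239 + 257\right)} = \frac{1}{- 496 \sqrt{62} + 18} = \frac{1}{18 - 496 \sqrt{62}}$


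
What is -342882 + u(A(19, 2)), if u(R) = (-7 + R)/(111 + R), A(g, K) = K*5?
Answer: -41488719/121 ≈ -3.4288e+5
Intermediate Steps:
A(g, K) = 5*K
u(R) = (-7 + R)/(111 + R)
-342882 + u(A(19, 2)) = -342882 + (-7 + 5*2)/(111 + 5*2) = -342882 + (-7 + 10)/(111 + 10) = -342882 + 3/121 = -41488719/121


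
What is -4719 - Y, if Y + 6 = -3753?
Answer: -960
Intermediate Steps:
Y = -3759 (Y = -6 - 3753 = -3759)
-4719 - Y = -4719 - 1*(-3759) = -4719 + 3759 = -960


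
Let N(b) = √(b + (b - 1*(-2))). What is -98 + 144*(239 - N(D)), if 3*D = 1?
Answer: 34318 - 96*√6 ≈ 34083.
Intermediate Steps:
D = ⅓ (D = (⅓)*1 = ⅓ ≈ 0.33333)
N(b) = √(2 + 2*b) (N(b) = √(b + (b + 2)) = √(b + (2 + b)) = √(2 + 2*b))
-98 + 144*(239 - N(D)) = -98 + 144*(239 - √(2 + 2*(⅓))) = -98 + 144*(239 - √(2 + ⅔)) = -98 + 144*(239 - √(8/3)) = -98 + 144*(239 - 2*√6/3) = -98 + (34416 - 96*√6) = 34318 - 96*√6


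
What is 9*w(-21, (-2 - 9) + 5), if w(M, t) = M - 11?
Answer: -288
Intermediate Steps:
w(M, t) = -11 + M
9*w(-21, (-2 - 9) + 5) = 9*(-11 - 21) = 9*(-32) = -288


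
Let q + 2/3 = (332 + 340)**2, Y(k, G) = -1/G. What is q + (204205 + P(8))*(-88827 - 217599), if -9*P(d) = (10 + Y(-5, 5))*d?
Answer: -938559006536/15 ≈ -6.2571e+10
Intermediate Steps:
P(d) = -49*d/45 (P(d) = -(10 - 1/5)*d/9 = -49*d/45)
q = 1354750/3 (q = -2/3 + (332 + 340)**2 = -2/3 + 672**2 = -2/3 + 451584 = 1354750/3 ≈ 4.5158e+5)
q + (204205 + P(8))*(-88827 - 217599) = 1354750/3 + (204205 - 49/45*8)*(-88827 - 217599) = 1354750/3 + (204205 - 392/45)*(-306426) = 1354750/3 + (9188833/45)*(-306426) = 1354750/3 - 938565780286/15 = -938559006536/15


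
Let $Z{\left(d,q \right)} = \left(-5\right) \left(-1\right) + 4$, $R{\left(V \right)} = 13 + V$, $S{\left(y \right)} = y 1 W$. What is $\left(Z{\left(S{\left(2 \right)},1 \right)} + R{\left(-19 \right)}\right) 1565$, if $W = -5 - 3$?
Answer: $4695$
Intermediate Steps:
$W = -8$ ($W = -5 - 3 = -8$)
$S{\left(y \right)} = - 8 y$ ($S{\left(y \right)} = y 1 \left(-8\right) = y \left(-8\right) = - 8 y$)
$Z{\left(d,q \right)} = 9$ ($Z{\left(d,q \right)} = 5 + 4 = 9$)
$\left(Z{\left(S{\left(2 \right)},1 \right)} + R{\left(-19 \right)}\right) 1565 = \left(9 + \left(13 - 19\right)\right) 1565 = \left(9 - 6\right) 1565 = 3 \cdot 1565 = 4695$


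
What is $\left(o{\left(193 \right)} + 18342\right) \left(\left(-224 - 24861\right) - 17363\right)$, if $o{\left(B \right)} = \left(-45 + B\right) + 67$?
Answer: $-787707536$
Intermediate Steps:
$o{\left(B \right)} = 22 + B$
$\left(o{\left(193 \right)} + 18342\right) \left(\left(-224 - 24861\right) - 17363\right) = \left(\left(22 + 193\right) + 18342\right) \left(\left(-224 - 24861\right) - 17363\right) = \left(215 + 18342\right) \left(\left(-224 - 24861\right) - 17363\right) = 18557 \left(-25085 - 17363\right) = 18557 \left(-42448\right) = -787707536$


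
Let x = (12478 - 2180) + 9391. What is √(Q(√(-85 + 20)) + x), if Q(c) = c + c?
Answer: √(19689 + 2*I*√65) ≈ 140.32 + 0.0575*I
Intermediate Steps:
Q(c) = 2*c
x = 19689 (x = 10298 + 9391 = 19689)
√(Q(√(-85 + 20)) + x) = √(2*√(-85 + 20) + 19689) = √(2*√(-65) + 19689) = √(2*(I*√65) + 19689) = √(2*I*√65 + 19689) = √(19689 + 2*I*√65)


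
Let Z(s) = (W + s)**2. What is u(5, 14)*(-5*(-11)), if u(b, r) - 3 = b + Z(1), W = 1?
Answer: 660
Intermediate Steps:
Z(s) = (1 + s)**2
u(b, r) = 7 + b (u(b, r) = 3 + (b + (1 + 1)**2) = 3 + (b + 2**2) = 3 + (b + 4) = 3 + (4 + b) = 7 + b)
u(5, 14)*(-5*(-11)) = (7 + 5)*(-5*(-11)) = 12*55 = 660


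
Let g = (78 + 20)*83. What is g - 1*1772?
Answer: 6362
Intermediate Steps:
g = 8134 (g = 98*83 = 8134)
g - 1*1772 = 8134 - 1*1772 = 8134 - 1772 = 6362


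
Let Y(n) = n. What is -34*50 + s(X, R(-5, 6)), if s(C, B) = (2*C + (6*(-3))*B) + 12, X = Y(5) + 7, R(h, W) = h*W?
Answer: -1124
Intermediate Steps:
R(h, W) = W*h
X = 12 (X = 5 + 7 = 12)
s(C, B) = 12 - 18*B + 2*C (s(C, B) = (2*C - 18*B) + 12 = (-18*B + 2*C) + 12 = 12 - 18*B + 2*C)
-34*50 + s(X, R(-5, 6)) = -34*50 + (12 - 108*(-5) + 2*12) = -1700 + (12 - 18*(-30) + 24) = -1700 + (12 + 540 + 24) = -1700 + 576 = -1124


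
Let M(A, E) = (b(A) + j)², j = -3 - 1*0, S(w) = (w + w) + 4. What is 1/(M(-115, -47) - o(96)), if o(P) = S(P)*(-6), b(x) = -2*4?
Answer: 1/1297 ≈ 0.00077101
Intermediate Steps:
b(x) = -8
S(w) = 4 + 2*w (S(w) = 2*w + 4 = 4 + 2*w)
j = -3 (j = -3 + 0 = -3)
o(P) = -24 - 12*P (o(P) = (4 + 2*P)*(-6) = -24 - 12*P)
M(A, E) = 121 (M(A, E) = (-8 - 3)² = (-11)² = 121)
1/(M(-115, -47) - o(96)) = 1/(121 - (-24 - 12*96)) = 1/(121 - (-24 - 1152)) = 1/(121 - 1*(-1176)) = 1/(121 + 1176) = 1/1297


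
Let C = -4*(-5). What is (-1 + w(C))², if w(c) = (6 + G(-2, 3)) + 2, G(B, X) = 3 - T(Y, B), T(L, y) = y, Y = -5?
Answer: 144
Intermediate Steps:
G(B, X) = 3 - B
C = 20
w(c) = 13 (w(c) = (6 + (3 - 1*(-2))) + 2 = (6 + (3 + 2)) + 2 = (6 + 5) + 2 = 11 + 2 = 13)
(-1 + w(C))² = (-1 + 13)² = 12² = 144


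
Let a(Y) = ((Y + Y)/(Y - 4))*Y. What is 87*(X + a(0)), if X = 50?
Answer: 4350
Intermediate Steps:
a(Y) = 2*Y²/(-4 + Y) (a(Y) = ((2*Y)/(-4 + Y))*Y = (2*Y/(-4 + Y))*Y = 2*Y²/(-4 + Y))
87*(X + a(0)) = 87*(50 + 2*0²/(-4 + 0)) = 87*(50 + 2*0/(-4)) = 87*(50 + 2*0*(-¼)) = 87*(50 + 0) = 87*50 = 4350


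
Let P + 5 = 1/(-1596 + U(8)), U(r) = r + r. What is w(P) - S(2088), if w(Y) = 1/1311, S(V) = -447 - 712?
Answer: 1519450/1311 ≈ 1159.0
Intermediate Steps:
U(r) = 2*r
S(V) = -1159
P = -7901/1580 (P = -5 + 1/(-1596 + 2*8) = -5 + 1/(-1596 + 16) = -5 + 1/(-1580) = -5 - 1/1580 = -7901/1580 ≈ -5.0006)
w(Y) = 1/1311
w(P) - S(2088) = 1/1311 - 1*(-1159) = 1/1311 + 1159 = 1519450/1311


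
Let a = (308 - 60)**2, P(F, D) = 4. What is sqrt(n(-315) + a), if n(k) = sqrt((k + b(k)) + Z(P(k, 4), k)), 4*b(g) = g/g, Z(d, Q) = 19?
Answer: sqrt(246016 + 26*I*sqrt(7))/2 ≈ 248.0 + 0.034672*I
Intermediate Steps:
b(g) = 1/4 (b(g) = (g/g)/4 = (1/4)*1 = 1/4)
a = 61504 (a = 248**2 = 61504)
n(k) = sqrt(77/4 + k) (n(k) = sqrt((k + 1/4) + 19) = sqrt((1/4 + k) + 19) = sqrt(77/4 + k))
sqrt(n(-315) + a) = sqrt(sqrt(77 + 4*(-315))/2 + 61504) = sqrt(sqrt(77 - 1260)/2 + 61504) = sqrt(sqrt(-1183)/2 + 61504) = sqrt((13*I*sqrt(7))/2 + 61504) = sqrt(13*I*sqrt(7)/2 + 61504) = sqrt(61504 + 13*I*sqrt(7)/2)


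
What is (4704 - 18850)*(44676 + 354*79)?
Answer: -1027593732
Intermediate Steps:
(4704 - 18850)*(44676 + 354*79) = -14146*(44676 + 27966) = -14146*72642 = -1027593732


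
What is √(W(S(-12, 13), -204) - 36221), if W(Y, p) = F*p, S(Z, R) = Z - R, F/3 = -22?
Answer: I*√22757 ≈ 150.85*I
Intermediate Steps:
F = -66 (F = 3*(-22) = -66)
W(Y, p) = -66*p
√(W(S(-12, 13), -204) - 36221) = √(-66*(-204) - 36221) = √(13464 - 36221) = √(-22757) = I*√22757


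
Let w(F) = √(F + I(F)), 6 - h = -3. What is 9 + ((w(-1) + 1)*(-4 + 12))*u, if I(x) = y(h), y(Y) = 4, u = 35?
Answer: 289 + 280*√3 ≈ 773.97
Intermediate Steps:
h = 9 (h = 6 - 1*(-3) = 6 + 3 = 9)
I(x) = 4
w(F) = √(4 + F) (w(F) = √(F + 4) = √(4 + F))
9 + ((w(-1) + 1)*(-4 + 12))*u = 9 + ((√(4 - 1) + 1)*(-4 + 12))*35 = 9 + ((√3 + 1)*8)*35 = 9 + ((1 + √3)*8)*35 = 9 + (8 + 8*√3)*35 = 9 + (280 + 280*√3) = 289 + 280*√3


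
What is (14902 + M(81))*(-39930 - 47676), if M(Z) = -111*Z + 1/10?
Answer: -2589239133/5 ≈ -5.1785e+8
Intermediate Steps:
M(Z) = ⅒ - 111*Z (M(Z) = -111*Z + ⅒ = ⅒ - 111*Z)
(14902 + M(81))*(-39930 - 47676) = (14902 + (⅒ - 111*81))*(-39930 - 47676) = (14902 + (⅒ - 8991))*(-87606) = (14902 - 89909/10)*(-87606) = (59111/10)*(-87606) = -2589239133/5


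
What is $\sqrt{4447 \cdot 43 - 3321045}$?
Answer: $4 i \sqrt{195614} \approx 1769.1 i$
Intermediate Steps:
$\sqrt{4447 \cdot 43 - 3321045} = \sqrt{191221 - 3321045} = \sqrt{-3129824} = 4 i \sqrt{195614}$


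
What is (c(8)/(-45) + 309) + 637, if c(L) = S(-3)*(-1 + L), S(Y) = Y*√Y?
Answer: 946 + 7*I*√3/15 ≈ 946.0 + 0.80829*I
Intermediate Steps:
S(Y) = Y^(3/2)
c(L) = -3*I*√3*(-1 + L) (c(L) = (-3)^(3/2)*(-1 + L) = (-3*I*√3)*(-1 + L) = -3*I*√3*(-1 + L))
(c(8)/(-45) + 309) + 637 = ((3*I*√3*(1 - 1*8))/(-45) + 309) + 637 = ((3*I*√3*(1 - 8))*(-1/45) + 309) + 637 = ((3*I*√3*(-7))*(-1/45) + 309) + 637 = (-21*I*√3*(-1/45) + 309) + 637 = (7*I*√3/15 + 309) + 637 = (309 + 7*I*√3/15) + 637 = 946 + 7*I*√3/15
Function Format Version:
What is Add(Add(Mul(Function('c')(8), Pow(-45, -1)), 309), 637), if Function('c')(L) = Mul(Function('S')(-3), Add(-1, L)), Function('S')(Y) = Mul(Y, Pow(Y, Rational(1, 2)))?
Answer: Add(946, Mul(Rational(7, 15), I, Pow(3, Rational(1, 2)))) ≈ Add(946.00, Mul(0.80829, I))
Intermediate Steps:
Function('S')(Y) = Pow(Y, Rational(3, 2))
Function('c')(L) = Mul(-3, I, Pow(3, Rational(1, 2)), Add(-1, L)) (Function('c')(L) = Mul(Pow(-3, Rational(3, 2)), Add(-1, L)) = Mul(Mul(-3, I, Pow(3, Rational(1, 2))), Add(-1, L)) = Mul(-3, I, Pow(3, Rational(1, 2)), Add(-1, L)))
Add(Add(Mul(Function('c')(8), Pow(-45, -1)), 309), 637) = Add(Add(Mul(Mul(3, I, Pow(3, Rational(1, 2)), Add(1, Mul(-1, 8))), Pow(-45, -1)), 309), 637) = Add(Add(Mul(Mul(3, I, Pow(3, Rational(1, 2)), Add(1, -8)), Rational(-1, 45)), 309), 637) = Add(Add(Mul(Mul(3, I, Pow(3, Rational(1, 2)), -7), Rational(-1, 45)), 309), 637) = Add(Add(Mul(Mul(-21, I, Pow(3, Rational(1, 2))), Rational(-1, 45)), 309), 637) = Add(Add(Mul(Rational(7, 15), I, Pow(3, Rational(1, 2))), 309), 637) = Add(Add(309, Mul(Rational(7, 15), I, Pow(3, Rational(1, 2)))), 637) = Add(946, Mul(Rational(7, 15), I, Pow(3, Rational(1, 2))))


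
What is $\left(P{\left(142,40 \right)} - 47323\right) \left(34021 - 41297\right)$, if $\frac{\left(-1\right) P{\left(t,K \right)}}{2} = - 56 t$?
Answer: $228604644$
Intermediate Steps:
$P{\left(t,K \right)} = 112 t$ ($P{\left(t,K \right)} = - 2 \left(- 56 t\right) = 112 t$)
$\left(P{\left(142,40 \right)} - 47323\right) \left(34021 - 41297\right) = \left(112 \cdot 142 - 47323\right) \left(34021 - 41297\right) = \left(15904 - 47323\right) \left(-7276\right) = \left(-31419\right) \left(-7276\right) = 228604644$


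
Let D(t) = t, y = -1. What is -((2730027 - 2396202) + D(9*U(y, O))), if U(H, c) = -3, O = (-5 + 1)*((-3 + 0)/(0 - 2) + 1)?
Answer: -333798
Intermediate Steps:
O = -10 (O = -4*(-3/(-2) + 1) = -4*(-3*(-1/2) + 1) = -4*(3/2 + 1) = -4*5/2 = -10)
-((2730027 - 2396202) + D(9*U(y, O))) = -((2730027 - 2396202) + 9*(-3)) = -(333825 - 27) = -1*333798 = -333798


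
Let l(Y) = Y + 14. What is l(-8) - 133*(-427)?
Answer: 56797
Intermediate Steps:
l(Y) = 14 + Y
l(-8) - 133*(-427) = (14 - 8) - 133*(-427) = 6 + 56791 = 56797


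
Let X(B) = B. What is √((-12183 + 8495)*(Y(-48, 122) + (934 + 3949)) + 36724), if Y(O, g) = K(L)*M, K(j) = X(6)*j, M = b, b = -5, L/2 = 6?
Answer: 10*I*√166441 ≈ 4079.7*I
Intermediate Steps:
L = 12 (L = 2*6 = 12)
M = -5
K(j) = 6*j
Y(O, g) = -360 (Y(O, g) = (6*12)*(-5) = 72*(-5) = -360)
√((-12183 + 8495)*(Y(-48, 122) + (934 + 3949)) + 36724) = √((-12183 + 8495)*(-360 + (934 + 3949)) + 36724) = √(-3688*(-360 + 4883) + 36724) = √(-3688*4523 + 36724) = √(-16680824 + 36724) = √(-16644100) = 10*I*√166441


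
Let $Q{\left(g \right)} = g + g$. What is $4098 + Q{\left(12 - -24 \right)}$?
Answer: $4170$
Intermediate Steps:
$Q{\left(g \right)} = 2 g$
$4098 + Q{\left(12 - -24 \right)} = 4098 + 2 \left(12 - -24\right) = 4098 + 2 \left(12 + 24\right) = 4098 + 2 \cdot 36 = 4098 + 72 = 4170$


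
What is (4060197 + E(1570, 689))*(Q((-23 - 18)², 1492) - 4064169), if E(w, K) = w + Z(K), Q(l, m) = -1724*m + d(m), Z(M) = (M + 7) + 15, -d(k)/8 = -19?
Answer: -26959518065550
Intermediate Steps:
d(k) = 152 (d(k) = -8*(-19) = 152)
Z(M) = 22 + M (Z(M) = (7 + M) + 15 = 22 + M)
Q(l, m) = 152 - 1724*m (Q(l, m) = -1724*m + 152 = 152 - 1724*m)
E(w, K) = 22 + K + w (E(w, K) = w + (22 + K) = 22 + K + w)
(4060197 + E(1570, 689))*(Q((-23 - 18)², 1492) - 4064169) = (4060197 + (22 + 689 + 1570))*((152 - 1724*1492) - 4064169) = (4060197 + 2281)*((152 - 2572208) - 4064169) = 4062478*(-2572056 - 4064169) = 4062478*(-6636225) = -26959518065550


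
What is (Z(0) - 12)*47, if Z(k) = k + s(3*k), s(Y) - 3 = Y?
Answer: -423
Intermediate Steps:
s(Y) = 3 + Y
Z(k) = 3 + 4*k (Z(k) = k + (3 + 3*k) = 3 + 4*k)
(Z(0) - 12)*47 = ((3 + 4*0) - 12)*47 = ((3 + 0) - 12)*47 = (3 - 12)*47 = -9*47 = -423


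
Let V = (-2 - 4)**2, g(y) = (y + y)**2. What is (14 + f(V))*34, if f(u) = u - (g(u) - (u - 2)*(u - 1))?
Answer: -134096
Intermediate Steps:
g(y) = 4*y**2 (g(y) = (2*y)**2 = 4*y**2)
V = 36 (V = (-6)**2 = 36)
f(u) = u - 4*u**2 + (-1 + u)*(-2 + u) (f(u) = u - (4*u**2 - (u - 2)*(u - 1)) = u - (4*u**2 - (-2 + u)*(-1 + u)) = u - (4*u**2 - (-1 + u)*(-2 + u)) = u + (-4*u**2 + (-1 + u)*(-2 + u)) = u - 4*u**2 + (-1 + u)*(-2 + u))
(14 + f(V))*34 = (14 + (2 - 3*36**2 - 2*36))*34 = (14 + (2 - 3*1296 - 72))*34 = (14 + (2 - 3888 - 72))*34 = (14 - 3958)*34 = -3944*34 = -134096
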